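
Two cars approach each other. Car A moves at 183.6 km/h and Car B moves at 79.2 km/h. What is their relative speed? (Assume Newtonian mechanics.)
v_rel = v_A + v_B = 183.6 + 79.2 = 262.8 km/h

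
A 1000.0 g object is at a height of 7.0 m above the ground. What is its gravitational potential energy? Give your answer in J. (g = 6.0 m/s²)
PE = mgh = 1 kg × 6.0 m/s² × 7 m = 42 J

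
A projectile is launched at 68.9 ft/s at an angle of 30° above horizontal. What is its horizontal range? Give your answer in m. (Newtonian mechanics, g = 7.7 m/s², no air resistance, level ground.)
R = v₀² sin(2θ) / g (with unit conversion) = 49.6 m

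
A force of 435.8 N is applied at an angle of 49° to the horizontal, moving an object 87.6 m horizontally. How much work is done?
W = Fd cosθ = 435.8×87.6×cos(49°) = 25046.0 J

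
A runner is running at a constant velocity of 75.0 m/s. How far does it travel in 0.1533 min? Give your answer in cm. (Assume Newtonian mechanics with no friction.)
d = vt (with unit conversion) = 68980.0 cm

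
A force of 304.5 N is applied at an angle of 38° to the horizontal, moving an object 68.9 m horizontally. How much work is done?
W = Fd cosθ = 304.5×68.9×cos(38°) = 16533.0 J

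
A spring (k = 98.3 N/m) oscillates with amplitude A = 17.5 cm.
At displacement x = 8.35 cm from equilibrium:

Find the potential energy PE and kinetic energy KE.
E_total = ½kA² = ½×98.3×(0.175)² = 1.505 J
PE = ½kx² = ½×98.3×(0.0835)² = 0.3427 J
KE = E_total − PE = 1.163 J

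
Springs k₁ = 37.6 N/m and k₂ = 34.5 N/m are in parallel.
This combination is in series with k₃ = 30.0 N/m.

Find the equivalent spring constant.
k₁₂ = k₁ + k₂ = 72.1 N/m (parallel)
1/k_eq = 1/k₁₂ + 1/k₃ → k_eq = 21.19 N/m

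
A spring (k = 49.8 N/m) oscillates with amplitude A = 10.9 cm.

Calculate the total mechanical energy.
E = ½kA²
E = ½kA² = ½×49.8×(0.109)² = 0.2958 J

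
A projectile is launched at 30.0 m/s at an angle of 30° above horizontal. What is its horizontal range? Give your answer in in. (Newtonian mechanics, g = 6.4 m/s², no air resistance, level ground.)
R = v₀² sin(2θ) / g (with unit conversion) = 4795.0 in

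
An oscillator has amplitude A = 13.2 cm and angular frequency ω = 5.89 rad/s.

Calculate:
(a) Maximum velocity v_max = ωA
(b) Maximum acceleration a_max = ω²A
v_max = ωA = 5.89×0.132 = 0.7775 m/s
a_max = ω²A = 5.89²×0.132 = 4.579 m/s²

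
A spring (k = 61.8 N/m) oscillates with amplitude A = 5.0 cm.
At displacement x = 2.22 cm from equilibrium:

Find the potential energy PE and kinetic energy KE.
E_total = ½kA² = ½×61.8×(0.05)² = 0.07725 J
PE = ½kx² = ½×61.8×(0.0222)² = 0.01523 J
KE = E_total − PE = 0.06202 J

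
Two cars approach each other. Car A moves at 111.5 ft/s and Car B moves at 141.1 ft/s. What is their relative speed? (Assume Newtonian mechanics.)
v_rel = v_A + v_B = 111.5 + 141.1 = 252.6 ft/s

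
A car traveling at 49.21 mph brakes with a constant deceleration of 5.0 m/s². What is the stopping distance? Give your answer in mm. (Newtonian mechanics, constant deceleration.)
d = v₀² / (2a) (with unit conversion) = 48390.0 mm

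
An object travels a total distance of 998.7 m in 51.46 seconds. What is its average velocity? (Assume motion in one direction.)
v_avg = Δd / Δt = 998.7 / 51.46 = 19.41 m/s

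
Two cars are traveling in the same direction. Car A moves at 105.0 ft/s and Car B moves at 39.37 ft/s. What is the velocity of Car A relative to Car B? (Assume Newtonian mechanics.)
v_rel = v_A - v_B = 105.0 - 39.37 = 65.63 ft/s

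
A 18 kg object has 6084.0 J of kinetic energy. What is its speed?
KE = ½mv² → v = √(2KE/m) = √(2×6084.0/18) = 26.0 m/s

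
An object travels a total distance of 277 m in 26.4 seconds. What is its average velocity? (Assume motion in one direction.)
v_avg = Δd / Δt = 277 / 26.4 = 10.49 m/s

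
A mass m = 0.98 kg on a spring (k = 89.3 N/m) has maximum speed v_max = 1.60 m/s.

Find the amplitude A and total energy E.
½mv²_max = ½kA² → A = v_max√(m/k) = 1.6×√(0.98/89.3) = 0.1676 m = 16.76 cm
E = ½mv²_max = ½×0.98×1.6² = 1.254 J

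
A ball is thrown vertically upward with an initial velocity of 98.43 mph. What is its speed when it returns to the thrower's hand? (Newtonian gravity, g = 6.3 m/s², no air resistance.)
By conservation of energy, the ball returns at the same speed = 98.43 mph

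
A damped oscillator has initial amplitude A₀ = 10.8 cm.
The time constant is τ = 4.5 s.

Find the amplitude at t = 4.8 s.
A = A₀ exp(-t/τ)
A = A₀ exp(−t/τ) = 10.8×exp(−4.8/4.5) = 3.717 cm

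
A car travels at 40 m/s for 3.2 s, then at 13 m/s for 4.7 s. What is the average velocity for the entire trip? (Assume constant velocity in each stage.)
d₁ = v₁t₁ = 40 × 3.2 = 128 m
d₂ = v₂t₂ = 13 × 4.7 = 61.1 m
d_total = 189.1 m, t_total = 7.9 s
v_avg = d_total/t_total = 189.1/7.9 = 23.94 m/s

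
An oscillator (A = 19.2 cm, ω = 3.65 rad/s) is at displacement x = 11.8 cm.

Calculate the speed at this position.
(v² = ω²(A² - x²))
v = ω√(A² − x²) = 3.65×√(0.192² − 0.118²) = 0.5528 m/s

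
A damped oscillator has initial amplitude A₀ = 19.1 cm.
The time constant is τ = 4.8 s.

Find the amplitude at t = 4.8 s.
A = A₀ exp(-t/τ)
A = A₀ exp(−t/τ) = 19.1×exp(−4.8/4.8) = 7.026 cm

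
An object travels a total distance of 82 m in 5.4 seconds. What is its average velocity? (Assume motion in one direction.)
v_avg = Δd / Δt = 82 / 5.4 = 15.19 m/s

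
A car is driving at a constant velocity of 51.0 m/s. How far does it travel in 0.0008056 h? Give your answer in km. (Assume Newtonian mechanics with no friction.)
d = vt (with unit conversion) = 0.1479 km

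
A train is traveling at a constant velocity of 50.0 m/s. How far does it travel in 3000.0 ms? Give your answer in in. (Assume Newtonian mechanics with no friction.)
d = vt (with unit conversion) = 5906.0 in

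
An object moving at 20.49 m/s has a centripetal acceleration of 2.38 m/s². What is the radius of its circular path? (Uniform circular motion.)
r = v²/a_c = 20.49²/2.38 = 176.4 m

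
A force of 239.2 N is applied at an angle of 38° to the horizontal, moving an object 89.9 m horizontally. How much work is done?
W = Fd cosθ = 239.2×89.9×cos(38°) = 16945.0 J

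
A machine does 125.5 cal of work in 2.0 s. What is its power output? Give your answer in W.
P = W/t = 525.1 J / 2 s = 262.5 W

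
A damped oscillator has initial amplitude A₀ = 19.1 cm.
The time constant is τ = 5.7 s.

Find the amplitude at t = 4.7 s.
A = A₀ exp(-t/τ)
A = A₀ exp(−t/τ) = 19.1×exp(−4.7/5.7) = 8.374 cm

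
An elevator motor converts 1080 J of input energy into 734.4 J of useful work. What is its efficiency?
η = W_out/W_in = 734.4/1080 = 0.68 = 68.0%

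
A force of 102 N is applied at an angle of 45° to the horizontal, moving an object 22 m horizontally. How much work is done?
W = Fd cosθ = 102×22×cos(45°) = 1586.7 J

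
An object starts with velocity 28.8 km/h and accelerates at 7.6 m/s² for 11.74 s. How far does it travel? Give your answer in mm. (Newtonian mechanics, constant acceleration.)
d = v₀t + ½at² (with unit conversion) = 617700.0 mm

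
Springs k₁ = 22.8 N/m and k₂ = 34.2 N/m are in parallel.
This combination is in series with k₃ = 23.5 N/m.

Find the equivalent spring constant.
k₁₂ = k₁ + k₂ = 57 N/m (parallel)
1/k_eq = 1/k₁₂ + 1/k₃ → k_eq = 16.64 N/m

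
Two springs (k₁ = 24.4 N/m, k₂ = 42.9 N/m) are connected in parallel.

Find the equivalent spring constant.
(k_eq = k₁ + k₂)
k_eq = k₁ + k₂ = 24.4 + 42.9 = 67.3 N/m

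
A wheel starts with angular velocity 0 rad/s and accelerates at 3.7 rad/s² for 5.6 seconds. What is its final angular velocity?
ω = ω₀ + αt = 0 + 3.7 × 5.6 = 20.72 rad/s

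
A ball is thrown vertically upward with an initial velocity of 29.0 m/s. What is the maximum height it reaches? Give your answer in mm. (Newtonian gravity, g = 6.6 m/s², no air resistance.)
h_max = v₀²/(2g) (with unit conversion) = 63710.0 mm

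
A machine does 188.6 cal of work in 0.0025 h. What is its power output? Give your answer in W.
P = W/t = 789.1 J / 9 s = 87.68 W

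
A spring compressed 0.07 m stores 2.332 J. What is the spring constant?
PE = ½kx² → k = 2PE/x² = 2×2.332/0.07² = 951.8 N/m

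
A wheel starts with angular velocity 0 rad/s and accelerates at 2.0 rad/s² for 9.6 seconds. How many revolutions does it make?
θ = ω₀t + ½αt² = 0×9.6 + ½×2.0×9.6² = 92.16 rad
Revolutions = θ/(2π) = 92.16/(2π) = 14.67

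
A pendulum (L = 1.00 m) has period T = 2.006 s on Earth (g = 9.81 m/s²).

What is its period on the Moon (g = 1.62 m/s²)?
T = 2π√(L/g), so T_moon/T_earth = √(g_earth/g_moon)
T_moon = 2π√(1.0/1.62) = 4.937 s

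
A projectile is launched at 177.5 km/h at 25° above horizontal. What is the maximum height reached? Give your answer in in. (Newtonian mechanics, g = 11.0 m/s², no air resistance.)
H = v₀²sin²(θ)/(2g) (with unit conversion) = 777.0 in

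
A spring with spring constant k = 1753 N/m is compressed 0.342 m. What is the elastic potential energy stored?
PE = ½kx² = ½×1753×0.342² = 102.5 J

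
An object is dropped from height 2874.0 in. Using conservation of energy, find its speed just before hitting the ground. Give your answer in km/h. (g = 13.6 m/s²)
mgh = ½mv² → v = √(2gh) = √(2×13.6×73) = 44.56 m/s = 160.4 km/h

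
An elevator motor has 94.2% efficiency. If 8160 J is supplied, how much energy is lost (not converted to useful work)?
W_out = η × W_in = 0.942×8160 = 7686.7 J
W_lost = W_in − W_out = 8160 − 7686.7 = 473.28 J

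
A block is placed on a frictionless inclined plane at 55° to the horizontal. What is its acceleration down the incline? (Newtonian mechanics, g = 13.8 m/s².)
a = g sin(θ) = 13.8 × sin(55°) = 13.8 × 0.8192 = 11.3 m/s²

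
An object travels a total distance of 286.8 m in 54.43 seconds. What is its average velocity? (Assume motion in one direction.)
v_avg = Δd / Δt = 286.8 / 54.43 = 5.27 m/s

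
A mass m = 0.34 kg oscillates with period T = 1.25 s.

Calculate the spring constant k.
T = 2π√(m/k) → k = m(2π/T)² = 0.34×(2π/1.25)² = 8.591 N/m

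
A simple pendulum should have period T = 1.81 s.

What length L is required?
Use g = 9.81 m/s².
T = 2π√(L/g) → L = g(T/2π)² = 9.81×(1.81/2π)² = 0.8141 m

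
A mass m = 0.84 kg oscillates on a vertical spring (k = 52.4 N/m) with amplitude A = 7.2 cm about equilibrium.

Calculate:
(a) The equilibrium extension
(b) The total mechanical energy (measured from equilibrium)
x_eq = mg/k = 0.84×9.81/52.4 = 0.1573 m = 15.73 cm
E = ½kA² = ½×52.4×(0.072)² = 0.1358 J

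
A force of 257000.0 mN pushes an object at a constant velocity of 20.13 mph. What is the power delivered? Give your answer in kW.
P = Fv = 257 N × 8.999 m/s = 2313 W = 2.313 kW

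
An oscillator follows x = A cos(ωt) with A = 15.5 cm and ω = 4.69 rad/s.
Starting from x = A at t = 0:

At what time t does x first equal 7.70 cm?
cos(ωt) = x/A = 7.7/15.5 = 0.4968
ωt = arccos(0.4968) = 1.051 rad
t = 1.051/4.69 = 0.2241 s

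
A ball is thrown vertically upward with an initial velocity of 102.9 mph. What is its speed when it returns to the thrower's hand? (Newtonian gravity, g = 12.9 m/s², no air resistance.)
By conservation of energy, the ball returns at the same speed = 102.9 mph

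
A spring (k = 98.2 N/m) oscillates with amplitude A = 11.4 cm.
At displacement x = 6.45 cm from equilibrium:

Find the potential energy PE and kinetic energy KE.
E_total = ½kA² = ½×98.2×(0.114)² = 0.6381 J
PE = ½kx² = ½×98.2×(0.0645)² = 0.2043 J
KE = E_total − PE = 0.4338 J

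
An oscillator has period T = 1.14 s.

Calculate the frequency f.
f = 1/T = 1/1.14 = 0.8772 Hz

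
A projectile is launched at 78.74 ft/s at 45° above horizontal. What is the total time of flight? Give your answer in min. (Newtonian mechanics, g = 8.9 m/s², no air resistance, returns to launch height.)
T = 2v₀sin(θ)/g (with unit conversion) = 0.06356 min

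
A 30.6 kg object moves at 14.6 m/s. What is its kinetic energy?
KE = ½mv² = ½×30.6×14.6² = 3261.348 J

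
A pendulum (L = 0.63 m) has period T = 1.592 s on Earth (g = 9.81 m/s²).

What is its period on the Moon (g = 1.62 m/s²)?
T = 2π√(L/g), so T_moon/T_earth = √(g_earth/g_moon)
T_moon = 2π√(0.63/1.62) = 3.918 s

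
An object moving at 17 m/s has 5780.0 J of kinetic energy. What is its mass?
KE = ½mv² → m = 2KE/v² = 2×5780.0/17² = 40.0 kg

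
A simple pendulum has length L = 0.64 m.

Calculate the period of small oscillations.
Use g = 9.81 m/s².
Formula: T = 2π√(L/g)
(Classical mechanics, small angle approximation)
T = 2π√(L/g) = 2π√(0.64/9.81) = 1.605 s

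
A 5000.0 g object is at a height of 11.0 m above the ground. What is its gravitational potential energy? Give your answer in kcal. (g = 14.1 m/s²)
PE = mgh = 5 kg × 14.1 m/s² × 11 m = 775.5 J = 0.1853 kcal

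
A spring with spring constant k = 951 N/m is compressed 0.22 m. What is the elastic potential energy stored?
PE = ½kx² = ½×951×0.22² = 23.01 J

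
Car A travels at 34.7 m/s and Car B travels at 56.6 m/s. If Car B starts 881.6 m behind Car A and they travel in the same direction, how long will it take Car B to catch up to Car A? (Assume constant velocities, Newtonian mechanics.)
Relative speed: v_rel = 56.6 - 34.7 = 21.9 m/s
Time to catch: t = d₀/v_rel = 881.6/21.9 = 40.26 s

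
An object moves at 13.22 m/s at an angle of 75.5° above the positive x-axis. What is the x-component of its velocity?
vₓ = v cos(θ) = 13.22 × cos(75.5°) = 3.31 m/s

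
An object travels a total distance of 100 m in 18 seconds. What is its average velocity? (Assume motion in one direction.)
v_avg = Δd / Δt = 100 / 18 = 5.56 m/s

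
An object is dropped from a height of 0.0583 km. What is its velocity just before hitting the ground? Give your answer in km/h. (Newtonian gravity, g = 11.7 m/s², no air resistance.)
v = √(2gh) (with unit conversion) = 133.0 km/h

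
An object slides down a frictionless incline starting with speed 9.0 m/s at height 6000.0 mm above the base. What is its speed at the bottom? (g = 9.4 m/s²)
½mv₀² + mgh = ½mv² → v = √(v₀² + 2gh) = √(9² + 2×9.4×6) = 13.92 m/s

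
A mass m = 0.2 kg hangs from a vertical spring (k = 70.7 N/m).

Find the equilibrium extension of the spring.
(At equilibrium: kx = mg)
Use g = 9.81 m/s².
x_eq = mg/k = 0.2×9.81/70.7 = 0.02775 m = 2.775 cm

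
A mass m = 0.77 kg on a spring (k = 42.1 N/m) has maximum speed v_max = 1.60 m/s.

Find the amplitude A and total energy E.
½mv²_max = ½kA² → A = v_max√(m/k) = 1.6×√(0.77/42.1) = 0.2164 m = 21.64 cm
E = ½mv²_max = ½×0.77×1.6² = 0.9856 J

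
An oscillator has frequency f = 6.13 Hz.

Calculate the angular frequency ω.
ω = 2πf = 2π×6.13 = 38.52 rad/s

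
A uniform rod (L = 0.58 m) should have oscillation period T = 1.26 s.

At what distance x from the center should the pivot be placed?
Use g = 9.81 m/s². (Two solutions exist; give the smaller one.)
T = 2π√((L²/12 + x²)/(gx)). Let c = T²g/(4π²) = 0.3945.
x² − cx + L²/12 = 0 → x = (c − √(c² − L²/3))/2 = 0.09297 m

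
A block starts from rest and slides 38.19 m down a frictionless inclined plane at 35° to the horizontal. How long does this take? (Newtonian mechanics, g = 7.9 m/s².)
a = g sin(θ) = 7.9 × sin(35°) = 4.53 m/s²
t = √(2d/a) = √(2 × 38.19 / 4.53) = 4.11 s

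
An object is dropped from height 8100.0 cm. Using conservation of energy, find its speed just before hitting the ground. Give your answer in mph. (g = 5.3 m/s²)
mgh = ½mv² → v = √(2gh) = √(2×5.3×81) = 29.3 m/s = 65.55 mph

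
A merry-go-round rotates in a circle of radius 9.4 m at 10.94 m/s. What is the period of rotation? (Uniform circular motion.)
T = 2πr/v = 2π×9.4/10.94 = 5.4 s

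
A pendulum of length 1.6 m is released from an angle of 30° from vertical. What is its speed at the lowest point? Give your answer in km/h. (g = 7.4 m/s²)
h = L(1 − cosθ) = 1.6×(1 − cos30°) = 0.2144 m
v = √(2gh) = √(2×7.4×0.2144) = 1.781 m/s = 6.412 km/h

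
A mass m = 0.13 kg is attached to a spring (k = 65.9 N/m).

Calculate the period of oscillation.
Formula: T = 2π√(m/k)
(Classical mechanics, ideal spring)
T = 2π√(m/k) = 2π√(0.13/65.9) = 0.2791 s; f = 1/T = 3.583 Hz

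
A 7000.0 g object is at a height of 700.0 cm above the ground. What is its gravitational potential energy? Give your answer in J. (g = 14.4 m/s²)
PE = mgh = 7 kg × 14.4 m/s² × 7 m = 705.6 J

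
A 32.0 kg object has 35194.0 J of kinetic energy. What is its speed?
KE = ½mv² → v = √(2KE/m) = √(2×35194.0/32.0) = 46.9 m/s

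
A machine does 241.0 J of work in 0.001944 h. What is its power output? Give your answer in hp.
P = W/t = 241 J / 6.998 s = 34.44 W = 0.04618 hp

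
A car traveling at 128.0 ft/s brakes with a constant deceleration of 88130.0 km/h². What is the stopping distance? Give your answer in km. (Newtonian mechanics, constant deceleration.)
d = v₀² / (2a) (with unit conversion) = 0.1119 km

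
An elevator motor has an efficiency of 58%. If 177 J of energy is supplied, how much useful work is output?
W_out = η × W_in = 0.58 × 177 = 102.66 J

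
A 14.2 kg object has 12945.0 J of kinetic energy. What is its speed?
KE = ½mv² → v = √(2KE/m) = √(2×12945.0/14.2) = 42.7 m/s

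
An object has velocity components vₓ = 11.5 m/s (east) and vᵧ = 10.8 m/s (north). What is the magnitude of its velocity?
|v| = √(vₓ² + vᵧ²) = √(11.5² + 10.8²) = √(248.89) = 15.78 m/s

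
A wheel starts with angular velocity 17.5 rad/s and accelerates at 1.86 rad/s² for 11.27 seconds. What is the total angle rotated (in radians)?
θ = ω₀t + ½αt² = 17.5×11.27 + ½×1.86×11.27² = 315.35 rad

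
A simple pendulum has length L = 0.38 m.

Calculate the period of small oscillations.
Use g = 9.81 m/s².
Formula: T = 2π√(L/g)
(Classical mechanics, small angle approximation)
T = 2π√(L/g) = 2π√(0.38/9.81) = 1.237 s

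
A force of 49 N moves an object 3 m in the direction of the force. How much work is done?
W = Fd = 49×3 = 147.0 J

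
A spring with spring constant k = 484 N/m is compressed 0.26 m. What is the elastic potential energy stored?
PE = ½kx² = ½×484×0.26² = 16.36 J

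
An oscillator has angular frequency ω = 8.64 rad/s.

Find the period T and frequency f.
T = 2π/ω = 2π/8.64 = 0.7272 s; f = ω/2π = 1.375 Hz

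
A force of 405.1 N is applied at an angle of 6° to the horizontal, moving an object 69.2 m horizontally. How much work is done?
W = Fd cosθ = 405.1×69.2×cos(6°) = 27879.0 J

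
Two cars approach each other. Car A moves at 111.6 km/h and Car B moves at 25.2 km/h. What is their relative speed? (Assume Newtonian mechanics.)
v_rel = v_A + v_B = 111.6 + 25.2 = 136.8 km/h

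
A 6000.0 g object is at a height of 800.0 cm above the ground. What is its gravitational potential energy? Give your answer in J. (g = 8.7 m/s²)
PE = mgh = 6 kg × 8.7 m/s² × 8 m = 417.6 J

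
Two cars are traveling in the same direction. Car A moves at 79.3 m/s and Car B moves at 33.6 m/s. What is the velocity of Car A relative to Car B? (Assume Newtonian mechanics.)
v_rel = v_A - v_B = 79.3 - 33.6 = 45.7 m/s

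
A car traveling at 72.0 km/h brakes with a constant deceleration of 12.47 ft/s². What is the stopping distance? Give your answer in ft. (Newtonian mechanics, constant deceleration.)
d = v₀² / (2a) (with unit conversion) = 172.6 ft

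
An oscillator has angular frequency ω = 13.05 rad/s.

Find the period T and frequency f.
T = 2π/ω = 2π/13.05 = 0.4815 s; f = ω/2π = 2.077 Hz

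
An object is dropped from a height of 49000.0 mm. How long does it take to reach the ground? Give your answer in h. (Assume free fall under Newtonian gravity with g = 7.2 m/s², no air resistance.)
t = √(2h/g) (with unit conversion) = 0.001025 h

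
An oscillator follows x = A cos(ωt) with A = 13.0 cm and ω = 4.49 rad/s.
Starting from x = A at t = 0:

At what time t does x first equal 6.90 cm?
cos(ωt) = x/A = 6.9/13.0 = 0.5308
ωt = arccos(0.5308) = 1.011 rad
t = 1.011/4.49 = 0.2252 s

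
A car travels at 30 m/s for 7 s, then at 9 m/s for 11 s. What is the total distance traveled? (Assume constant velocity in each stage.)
d₁ = v₁t₁ = 30 × 7 = 210 m
d₂ = v₂t₂ = 9 × 11 = 99 m
d_total = 210 + 99 = 309 m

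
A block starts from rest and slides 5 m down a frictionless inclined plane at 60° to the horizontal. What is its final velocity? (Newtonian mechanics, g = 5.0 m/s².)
a = g sin(θ) = 5.0 × sin(60°) = 4.33 m/s²
v = √(2ad) = √(2 × 4.33 × 5) = 6.58 m/s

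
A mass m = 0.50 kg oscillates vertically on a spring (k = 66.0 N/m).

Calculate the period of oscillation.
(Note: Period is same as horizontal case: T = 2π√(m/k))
T = 2π√(m/k) = 2π√(0.5/66.0) = 0.5469 s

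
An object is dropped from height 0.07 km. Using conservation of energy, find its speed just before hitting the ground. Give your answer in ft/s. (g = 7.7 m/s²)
mgh = ½mv² → v = √(2gh) = √(2×7.7×70) = 32.83 m/s = 107.7 ft/s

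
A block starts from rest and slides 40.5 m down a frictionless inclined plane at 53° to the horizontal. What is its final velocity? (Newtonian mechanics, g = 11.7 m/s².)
a = g sin(θ) = 11.7 × sin(53°) = 9.34 m/s²
v = √(2ad) = √(2 × 9.34 × 40.5) = 27.51 m/s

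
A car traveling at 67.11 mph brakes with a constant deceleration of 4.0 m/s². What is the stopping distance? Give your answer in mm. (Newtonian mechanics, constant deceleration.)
d = v₀² / (2a) (with unit conversion) = 112500.0 mm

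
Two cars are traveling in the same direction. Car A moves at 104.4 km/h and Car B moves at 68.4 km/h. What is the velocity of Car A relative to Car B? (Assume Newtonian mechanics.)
v_rel = v_A - v_B = 104.4 - 68.4 = 36.0 km/h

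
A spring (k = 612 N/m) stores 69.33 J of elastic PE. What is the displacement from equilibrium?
PE = ½kx² → x = √(2PE/k) = √(2×69.33/612) = 0.476 m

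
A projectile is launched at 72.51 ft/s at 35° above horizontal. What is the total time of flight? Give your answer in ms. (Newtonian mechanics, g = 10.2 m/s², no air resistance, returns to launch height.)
T = 2v₀sin(θ)/g (with unit conversion) = 2486.0 ms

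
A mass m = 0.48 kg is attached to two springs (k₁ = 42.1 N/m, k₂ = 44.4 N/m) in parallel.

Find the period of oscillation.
k_eq = k₁+k₂ = 86.5 N/m
T = 2π√(m/k_eq) = 2π√(0.48/86.5) = 0.4681 s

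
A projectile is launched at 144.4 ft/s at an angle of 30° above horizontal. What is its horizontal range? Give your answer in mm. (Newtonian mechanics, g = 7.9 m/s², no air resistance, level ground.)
R = v₀² sin(2θ) / g (with unit conversion) = 212400.0 mm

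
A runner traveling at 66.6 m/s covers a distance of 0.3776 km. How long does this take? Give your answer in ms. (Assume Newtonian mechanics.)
t = d/v (with unit conversion) = 5670.0 ms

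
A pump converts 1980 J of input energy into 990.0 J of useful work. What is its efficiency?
η = W_out/W_in = 990.0/1980 = 0.5 = 50.0%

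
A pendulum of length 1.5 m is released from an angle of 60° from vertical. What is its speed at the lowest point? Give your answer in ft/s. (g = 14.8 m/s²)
h = L(1 − cosθ) = 1.5×(1 − cos60°) = 0.75 m
v = √(2gh) = √(2×14.8×0.75) = 4.712 m/s = 15.46 ft/s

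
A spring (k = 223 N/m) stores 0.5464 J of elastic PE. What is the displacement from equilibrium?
PE = ½kx² → x = √(2PE/k) = √(2×0.5464/223) = 0.07 m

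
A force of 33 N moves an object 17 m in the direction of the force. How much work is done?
W = Fd = 33×17 = 561.0 J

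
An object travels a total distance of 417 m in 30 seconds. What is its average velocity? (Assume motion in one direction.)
v_avg = Δd / Δt = 417 / 30 = 13.9 m/s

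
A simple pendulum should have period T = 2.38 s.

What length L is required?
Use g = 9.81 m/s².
T = 2π√(L/g) → L = g(T/2π)² = 9.81×(2.38/2π)² = 1.408 m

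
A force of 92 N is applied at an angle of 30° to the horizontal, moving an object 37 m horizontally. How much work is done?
W = Fd cosθ = 92×37×cos(30°) = 2948.0 J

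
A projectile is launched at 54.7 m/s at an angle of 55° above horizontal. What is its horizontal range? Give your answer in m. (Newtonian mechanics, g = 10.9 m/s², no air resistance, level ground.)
R = v₀² sin(2θ) / g = 257.9 m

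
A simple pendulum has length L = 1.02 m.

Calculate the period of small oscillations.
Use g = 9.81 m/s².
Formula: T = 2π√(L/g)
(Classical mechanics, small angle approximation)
T = 2π√(L/g) = 2π√(1.02/9.81) = 2.026 s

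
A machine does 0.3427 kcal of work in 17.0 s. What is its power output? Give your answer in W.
P = W/t = 1434 J / 17 s = 84.34 W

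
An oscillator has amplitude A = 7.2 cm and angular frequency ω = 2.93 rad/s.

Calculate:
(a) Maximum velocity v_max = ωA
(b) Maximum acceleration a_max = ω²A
v_max = ωA = 2.93×0.072 = 0.211 m/s
a_max = ω²A = 2.93²×0.072 = 0.6181 m/s²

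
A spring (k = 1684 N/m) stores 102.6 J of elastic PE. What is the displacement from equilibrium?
PE = ½kx² → x = √(2PE/k) = √(2×102.6/1684) = 0.3491 m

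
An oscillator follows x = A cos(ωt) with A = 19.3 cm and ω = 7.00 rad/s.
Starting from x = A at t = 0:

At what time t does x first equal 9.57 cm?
cos(ωt) = x/A = 9.57/19.3 = 0.4959
ωt = arccos(0.4959) = 1.052 rad
t = 1.052/7.0 = 0.1503 s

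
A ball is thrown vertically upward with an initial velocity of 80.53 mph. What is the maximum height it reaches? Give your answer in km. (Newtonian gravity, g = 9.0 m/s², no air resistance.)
h_max = v₀²/(2g) (with unit conversion) = 0.072 km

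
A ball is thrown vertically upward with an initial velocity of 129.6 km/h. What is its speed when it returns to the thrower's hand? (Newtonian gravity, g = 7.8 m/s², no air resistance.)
By conservation of energy, the ball returns at the same speed = 129.6 km/h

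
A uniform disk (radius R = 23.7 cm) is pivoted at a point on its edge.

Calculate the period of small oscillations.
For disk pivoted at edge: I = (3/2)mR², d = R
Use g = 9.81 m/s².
I/m = (3/2)R² = 0.08425 m²; d = R = 0.237 m
T = 2π√((3/2)R²/(gR)) = 2π√(3R/(2g)) = 1.196 s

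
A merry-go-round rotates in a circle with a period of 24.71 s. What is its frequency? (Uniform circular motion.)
f = 1/T = 1/24.71 = 0.0405 Hz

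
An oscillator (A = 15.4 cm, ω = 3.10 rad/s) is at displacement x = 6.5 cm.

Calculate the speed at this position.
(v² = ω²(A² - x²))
v = ω√(A² − x²) = 3.1×√(0.154² − 0.065²) = 0.4328 m/s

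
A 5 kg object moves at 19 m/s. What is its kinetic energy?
KE = ½mv² = ½×5×19² = 902.5 J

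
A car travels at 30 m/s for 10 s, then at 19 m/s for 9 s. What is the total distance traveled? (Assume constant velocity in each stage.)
d₁ = v₁t₁ = 30 × 10 = 300 m
d₂ = v₂t₂ = 19 × 9 = 171 m
d_total = 300 + 171 = 471 m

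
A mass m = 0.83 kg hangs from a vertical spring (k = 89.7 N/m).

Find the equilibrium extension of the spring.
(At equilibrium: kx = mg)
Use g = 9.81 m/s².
x_eq = mg/k = 0.83×9.81/89.7 = 0.09077 m = 9.077 cm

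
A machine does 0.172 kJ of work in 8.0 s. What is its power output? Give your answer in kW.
P = W/t = 172 J / 8 s = 21.5 W = 0.0215 kW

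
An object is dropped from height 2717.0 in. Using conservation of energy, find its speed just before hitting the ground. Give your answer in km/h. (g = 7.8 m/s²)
mgh = ½mv² → v = √(2gh) = √(2×7.8×69.01) = 32.81 m/s = 118.1 km/h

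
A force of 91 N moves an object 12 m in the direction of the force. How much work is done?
W = Fd = 91×12 = 1092.0 J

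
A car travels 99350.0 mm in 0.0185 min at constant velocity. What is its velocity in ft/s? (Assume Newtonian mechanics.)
v = d/t (with unit conversion) = 293.6 ft/s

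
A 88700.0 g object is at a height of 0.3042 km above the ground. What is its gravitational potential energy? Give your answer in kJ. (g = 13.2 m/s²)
PE = mgh = 88.7 kg × 13.2 m/s² × 304.2 m = 3.562e+05 J = 356.2 kJ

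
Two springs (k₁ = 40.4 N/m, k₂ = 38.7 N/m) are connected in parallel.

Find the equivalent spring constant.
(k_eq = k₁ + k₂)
k_eq = k₁ + k₂ = 40.4 + 38.7 = 79.1 N/m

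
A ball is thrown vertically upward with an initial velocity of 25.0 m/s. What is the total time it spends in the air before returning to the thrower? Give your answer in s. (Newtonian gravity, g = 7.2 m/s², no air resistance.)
t_total = 2v₀/g = 6.944 s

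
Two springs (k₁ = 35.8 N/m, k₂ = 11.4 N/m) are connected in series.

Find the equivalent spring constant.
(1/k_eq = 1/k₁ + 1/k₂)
1/k_eq = 1/35.8 + 1/11.4 = 0.11565; k_eq = 8.647 N/m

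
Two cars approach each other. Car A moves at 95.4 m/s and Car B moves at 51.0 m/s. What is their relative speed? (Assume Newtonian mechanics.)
v_rel = v_A + v_B = 95.4 + 51.0 = 146.4 m/s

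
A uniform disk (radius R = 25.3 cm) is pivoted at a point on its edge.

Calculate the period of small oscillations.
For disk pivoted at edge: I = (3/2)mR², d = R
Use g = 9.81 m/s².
I/m = (3/2)R² = 0.09601 m²; d = R = 0.253 m
T = 2π√((3/2)R²/(gR)) = 2π√(3R/(2g)) = 1.236 s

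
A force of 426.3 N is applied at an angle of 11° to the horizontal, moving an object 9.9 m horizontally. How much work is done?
W = Fd cosθ = 426.3×9.9×cos(11°) = 4142.8 J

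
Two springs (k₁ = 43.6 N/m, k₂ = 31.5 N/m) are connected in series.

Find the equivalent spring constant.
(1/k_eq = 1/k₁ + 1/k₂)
1/k_eq = 1/43.6 + 1/31.5 = 0.054682; k_eq = 18.29 N/m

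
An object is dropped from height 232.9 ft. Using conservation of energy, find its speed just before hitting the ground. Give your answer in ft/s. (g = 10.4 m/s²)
mgh = ½mv² → v = √(2gh) = √(2×10.4×70.99) = 38.43 m/s = 126.1 ft/s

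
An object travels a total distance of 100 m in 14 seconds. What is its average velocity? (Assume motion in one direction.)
v_avg = Δd / Δt = 100 / 14 = 7.14 m/s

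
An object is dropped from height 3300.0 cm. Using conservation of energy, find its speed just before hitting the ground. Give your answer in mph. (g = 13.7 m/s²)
mgh = ½mv² → v = √(2gh) = √(2×13.7×33) = 30.07 m/s = 67.26 mph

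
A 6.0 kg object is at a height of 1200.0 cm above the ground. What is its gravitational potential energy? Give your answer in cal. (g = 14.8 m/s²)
PE = mgh = 6 kg × 14.8 m/s² × 12 m = 1066 J = 254.7 cal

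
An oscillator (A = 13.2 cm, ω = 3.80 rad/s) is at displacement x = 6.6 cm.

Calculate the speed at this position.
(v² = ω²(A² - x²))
v = ω√(A² − x²) = 3.8×√(0.132² − 0.066²) = 0.4344 m/s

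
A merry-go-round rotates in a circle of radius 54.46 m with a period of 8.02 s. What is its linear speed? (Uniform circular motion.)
v = 2πr/T = 2π×54.46/8.02 = 42.67 m/s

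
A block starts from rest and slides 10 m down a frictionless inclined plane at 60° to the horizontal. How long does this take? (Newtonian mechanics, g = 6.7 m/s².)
a = g sin(θ) = 6.7 × sin(60°) = 5.8 m/s²
t = √(2d/a) = √(2 × 10 / 5.8) = 1.86 s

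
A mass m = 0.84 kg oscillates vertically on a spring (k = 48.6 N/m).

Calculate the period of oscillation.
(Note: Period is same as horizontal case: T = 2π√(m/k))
T = 2π√(m/k) = 2π√(0.84/48.6) = 0.826 s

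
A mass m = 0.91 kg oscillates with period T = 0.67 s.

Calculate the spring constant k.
T = 2π√(m/k) → k = m(2π/T)² = 0.91×(2π/0.67)² = 80.03 N/m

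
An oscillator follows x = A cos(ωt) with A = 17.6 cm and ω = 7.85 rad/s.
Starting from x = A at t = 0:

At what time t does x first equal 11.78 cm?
cos(ωt) = x/A = 11.78/17.6 = 0.6693
ωt = arccos(0.6693) = 0.8375 rad
t = 0.8375/7.85 = 0.1067 s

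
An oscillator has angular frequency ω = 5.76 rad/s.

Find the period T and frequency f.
T = 2π/ω = 2π/5.76 = 1.091 s; f = ω/2π = 0.9167 Hz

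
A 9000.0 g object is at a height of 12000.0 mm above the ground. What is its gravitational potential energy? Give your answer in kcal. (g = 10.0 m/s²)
PE = mgh = 9 kg × 10.0 m/s² × 12 m = 1080 J = 0.2581 kcal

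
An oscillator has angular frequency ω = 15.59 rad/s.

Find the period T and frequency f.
T = 2π/ω = 2π/15.59 = 0.403 s; f = ω/2π = 2.481 Hz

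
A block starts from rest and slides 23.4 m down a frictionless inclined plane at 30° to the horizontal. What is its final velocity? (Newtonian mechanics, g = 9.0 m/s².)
a = g sin(θ) = 9.0 × sin(30°) = 4.5 m/s²
v = √(2ad) = √(2 × 4.5 × 23.4) = 14.51 m/s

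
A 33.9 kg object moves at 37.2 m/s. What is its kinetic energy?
KE = ½mv² = ½×33.9×37.2² = 23456.09 J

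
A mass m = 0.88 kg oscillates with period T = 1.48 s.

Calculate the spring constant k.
T = 2π√(m/k) → k = m(2π/T)² = 0.88×(2π/1.48)² = 15.86 N/m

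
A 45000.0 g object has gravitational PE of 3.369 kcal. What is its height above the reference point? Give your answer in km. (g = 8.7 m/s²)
PE = mgh → h = PE/(mg) = 1.41e+04 J / (45 kg × 8.7 m/s²) = 36 m = 0.036 km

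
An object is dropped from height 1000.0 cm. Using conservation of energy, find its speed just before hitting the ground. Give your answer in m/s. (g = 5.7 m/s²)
mgh = ½mv² → v = √(2gh) = √(2×5.7×10) = 10.68 m/s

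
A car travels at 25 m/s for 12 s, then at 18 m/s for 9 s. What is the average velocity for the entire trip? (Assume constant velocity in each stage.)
d₁ = v₁t₁ = 25 × 12 = 300 m
d₂ = v₂t₂ = 18 × 9 = 162 m
d_total = 462 m, t_total = 21 s
v_avg = d_total/t_total = 462/21 = 22.0 m/s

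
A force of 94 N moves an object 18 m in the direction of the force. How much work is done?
W = Fd = 94×18 = 1692.0 J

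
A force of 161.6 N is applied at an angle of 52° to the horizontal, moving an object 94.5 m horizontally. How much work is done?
W = Fd cosθ = 161.6×94.5×cos(52°) = 9401.9 J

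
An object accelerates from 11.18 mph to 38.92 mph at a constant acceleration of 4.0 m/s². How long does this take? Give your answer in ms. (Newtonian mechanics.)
t = (v - v₀)/a (with unit conversion) = 3100.0 ms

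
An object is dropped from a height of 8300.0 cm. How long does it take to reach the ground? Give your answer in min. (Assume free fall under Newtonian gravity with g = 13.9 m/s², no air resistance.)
t = √(2h/g) (with unit conversion) = 0.0576 min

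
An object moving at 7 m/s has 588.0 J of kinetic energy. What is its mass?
KE = ½mv² → m = 2KE/v² = 2×588.0/7² = 24.0 kg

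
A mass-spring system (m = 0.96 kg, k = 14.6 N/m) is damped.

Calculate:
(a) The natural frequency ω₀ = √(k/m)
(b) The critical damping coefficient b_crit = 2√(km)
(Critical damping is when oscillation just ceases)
ω₀ = √(k/m) = √(14.6/0.96) = 3.9 rad/s
b_crit = 2√(km) = 2√(14.6×0.96) = 7.488 kg/s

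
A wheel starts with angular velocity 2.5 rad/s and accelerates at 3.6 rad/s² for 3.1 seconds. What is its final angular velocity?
ω = ω₀ + αt = 2.5 + 3.6 × 3.1 = 13.66 rad/s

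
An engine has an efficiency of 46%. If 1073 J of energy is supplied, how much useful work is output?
W_out = η × W_in = 0.46 × 1073 = 493.58 J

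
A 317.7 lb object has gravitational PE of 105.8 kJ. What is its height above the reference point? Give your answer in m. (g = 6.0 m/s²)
PE = mgh → h = PE/(mg) = 1.058e+05 J / (144.1 kg × 6.0 m/s²) = 122.4 m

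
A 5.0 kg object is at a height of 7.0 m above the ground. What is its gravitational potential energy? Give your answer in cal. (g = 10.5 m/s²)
PE = mgh = 5 kg × 10.5 m/s² × 7 m = 367.5 J = 87.83 cal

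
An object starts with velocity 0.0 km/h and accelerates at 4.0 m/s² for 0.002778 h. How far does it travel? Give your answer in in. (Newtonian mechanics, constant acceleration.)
d = v₀t + ½at² (with unit conversion) = 7875.0 in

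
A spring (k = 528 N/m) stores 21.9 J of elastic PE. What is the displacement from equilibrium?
PE = ½kx² → x = √(2PE/k) = √(2×21.9/528) = 0.288 m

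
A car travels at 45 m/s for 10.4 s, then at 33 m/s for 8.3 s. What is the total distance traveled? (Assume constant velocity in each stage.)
d₁ = v₁t₁ = 45 × 10.4 = 468 m
d₂ = v₂t₂ = 33 × 8.3 = 273.9 m
d_total = 468 + 273.9 = 741.9 m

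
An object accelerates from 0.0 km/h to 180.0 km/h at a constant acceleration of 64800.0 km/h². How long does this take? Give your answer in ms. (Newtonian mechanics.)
t = (v - v₀)/a (with unit conversion) = 10000.0 ms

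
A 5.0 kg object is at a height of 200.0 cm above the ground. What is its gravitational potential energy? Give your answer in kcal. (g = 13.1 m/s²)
PE = mgh = 5 kg × 13.1 m/s² × 2 m = 131 J = 0.03131 kcal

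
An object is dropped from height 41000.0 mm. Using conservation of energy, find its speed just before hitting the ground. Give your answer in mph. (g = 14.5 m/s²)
mgh = ½mv² → v = √(2gh) = √(2×14.5×41) = 34.48 m/s = 77.13 mph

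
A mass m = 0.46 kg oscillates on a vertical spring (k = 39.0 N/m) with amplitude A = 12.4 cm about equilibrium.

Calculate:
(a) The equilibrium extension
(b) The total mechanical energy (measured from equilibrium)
x_eq = mg/k = 0.46×9.81/39.0 = 0.1157 m = 11.57 cm
E = ½kA² = ½×39.0×(0.124)² = 0.2998 J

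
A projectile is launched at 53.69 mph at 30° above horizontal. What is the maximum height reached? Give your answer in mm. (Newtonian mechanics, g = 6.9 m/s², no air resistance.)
H = v₀²sin²(θ)/(2g) (with unit conversion) = 10440.0 mm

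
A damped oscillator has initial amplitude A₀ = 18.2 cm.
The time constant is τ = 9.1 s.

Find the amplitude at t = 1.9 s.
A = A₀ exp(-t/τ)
A = A₀ exp(−t/τ) = 18.2×exp(−1.9/9.1) = 14.77 cm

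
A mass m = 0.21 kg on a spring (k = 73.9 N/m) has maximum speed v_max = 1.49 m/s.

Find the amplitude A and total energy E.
½mv²_max = ½kA² → A = v_max√(m/k) = 1.49×√(0.21/73.9) = 0.07943 m = 7.943 cm
E = ½mv²_max = ½×0.21×1.49² = 0.2331 J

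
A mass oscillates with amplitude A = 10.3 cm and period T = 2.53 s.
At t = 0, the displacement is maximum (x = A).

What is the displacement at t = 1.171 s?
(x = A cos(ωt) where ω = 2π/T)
ω = 2π/T = 2π/2.53 = 2.483 rad/s
x = A cos(ωt) = 10.3×cos(2.483×1.171) = -10.02 cm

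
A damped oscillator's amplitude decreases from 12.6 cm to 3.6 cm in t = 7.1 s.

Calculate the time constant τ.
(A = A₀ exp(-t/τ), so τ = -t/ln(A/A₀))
A/A₀ = 3.6/12.6 = 0.2857; ln(A/A₀) = -1.253
τ = −t/ln(A/A₀) = −7.1/-1.253 = 5.667 s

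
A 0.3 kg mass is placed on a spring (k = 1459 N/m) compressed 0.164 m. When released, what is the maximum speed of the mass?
½kx² = ½mv² → v = x√(k/m) = 0.164×√(1459/0.3) = 11.44 m/s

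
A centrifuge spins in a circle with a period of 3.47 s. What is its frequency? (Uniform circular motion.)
f = 1/T = 1/3.47 = 0.2882 Hz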